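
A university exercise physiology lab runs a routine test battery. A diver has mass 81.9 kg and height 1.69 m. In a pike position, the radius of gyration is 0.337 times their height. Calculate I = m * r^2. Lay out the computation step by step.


r = 0.337 * 1.69 = 0.56953 m
I = m * r^2 = 81.9 * 0.324364 = 26.565 kg*m^2

26.565 kg*m^2


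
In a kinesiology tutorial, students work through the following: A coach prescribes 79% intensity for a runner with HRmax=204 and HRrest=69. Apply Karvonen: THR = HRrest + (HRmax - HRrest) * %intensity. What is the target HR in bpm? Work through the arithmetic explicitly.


Heart rate reserve = 204 - 69 = 135
Intensity fraction = 79 / 100 = 0.79
THR = 69 + 135 * 0.79 = 175.65 bpm

175.65 bpm


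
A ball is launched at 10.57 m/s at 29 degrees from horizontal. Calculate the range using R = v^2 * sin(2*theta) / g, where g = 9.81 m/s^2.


sin(2 * 29) = sin(58) = 0.848048
v^2 = 10.57^2 = 111.7249
R = 111.7249 * 0.848048 / 9.81
= 9.658 m

9.658 m


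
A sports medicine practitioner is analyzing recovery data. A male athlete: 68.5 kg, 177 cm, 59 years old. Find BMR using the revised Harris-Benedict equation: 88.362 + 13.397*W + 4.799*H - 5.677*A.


Intercept = 88.362
Weight contribution = 13.397 * 68.5 = 917.6945
Height contribution = 4.799 * 177 = 849.423
Age contribution = 5.677 * 59 = 334.943
BMR = 88.362 + 917.6945 + 849.423 - 334.943
= 1520.54 kcal/day

1520.54 kcal/day


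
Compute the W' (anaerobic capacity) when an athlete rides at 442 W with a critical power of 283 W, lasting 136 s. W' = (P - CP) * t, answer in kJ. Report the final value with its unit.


Above-CP power = 159 W
Duration = 136 s
W' = 159 * 136 = 21624 J
Convert: 21624 / 1000 = 21.624 kJ

21.624 kJ


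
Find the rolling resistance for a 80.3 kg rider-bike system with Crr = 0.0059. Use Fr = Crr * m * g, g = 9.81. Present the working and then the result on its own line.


m * g = 80.3 * 9.81 = 787.743 N
Fr = 0.0059 * 787.743 = 4.648 N

4.648 N


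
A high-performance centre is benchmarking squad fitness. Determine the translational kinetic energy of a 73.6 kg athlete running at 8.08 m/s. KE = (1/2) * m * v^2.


KE = 0.5 * m * v^2
= 0.5 * 73.6 * 8.08^2
= 0.5 * 73.6 * 65.2864
= 2402.54 J

2402.54 J


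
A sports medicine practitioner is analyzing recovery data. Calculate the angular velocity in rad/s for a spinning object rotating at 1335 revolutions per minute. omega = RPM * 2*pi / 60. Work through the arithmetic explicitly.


omega = RPM * 2*pi / 60
= 1335 * 6.28318531 / 60
= 139.801 rad/s

139.801 rad/s


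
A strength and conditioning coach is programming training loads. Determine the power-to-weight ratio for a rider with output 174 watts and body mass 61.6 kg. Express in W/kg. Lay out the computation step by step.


P/W = 174 / 61.6 = 2.825 W/kg

2.825 W/kg


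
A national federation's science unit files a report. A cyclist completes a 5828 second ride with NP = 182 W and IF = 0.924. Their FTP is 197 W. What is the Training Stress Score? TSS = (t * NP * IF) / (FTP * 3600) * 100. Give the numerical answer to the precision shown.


t * NP * IF = 5828 * 182 * 0.924 = 980083.104
FTP * 3600 = 709200
TSS = (980083.104 / 709200) * 100 = 138.2

138.2 TSS


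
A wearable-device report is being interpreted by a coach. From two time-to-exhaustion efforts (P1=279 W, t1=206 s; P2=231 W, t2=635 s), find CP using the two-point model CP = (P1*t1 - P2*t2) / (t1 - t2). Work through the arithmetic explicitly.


Work in trial 1 = 57474 J
Work in trial 2 = 146685 J
Delta work = -89211 J
Delta time = -429 s
CP = -89211 / -429 = 207.95 W

207.95 W


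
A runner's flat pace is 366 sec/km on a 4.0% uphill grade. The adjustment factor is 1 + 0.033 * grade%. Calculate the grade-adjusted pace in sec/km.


Factor = 1 + 0.033 * 4.0 = 1.132
Adjusted pace = 366 * 1.132
= 414.31 sec/km

414.31 s/km


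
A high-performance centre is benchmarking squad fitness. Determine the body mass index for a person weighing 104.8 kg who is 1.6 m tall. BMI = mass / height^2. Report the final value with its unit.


BMI = mass / height^2
= 104.8 / 1.6^2
= 104.8 / 2.56
= 40.94 kg/m^2

40.94 kg/m^2


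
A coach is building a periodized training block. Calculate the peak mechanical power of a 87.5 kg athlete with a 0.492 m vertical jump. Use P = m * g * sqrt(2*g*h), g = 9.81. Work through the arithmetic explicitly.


First, sqrt(2gh) = sqrt(2 * 9.81 * 0.492)
= sqrt(9.65304) = 3.106934 m/s
Power = 87.5 * 9.81 * 3.106934 = 2666.91 W

2666.91 W


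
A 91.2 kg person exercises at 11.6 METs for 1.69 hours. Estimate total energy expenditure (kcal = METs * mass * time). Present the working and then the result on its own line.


Energy = METs * mass(kg) * time(h)
= 11.6 * 91.2 * 1.69
= 1787.88 kcal

1787.88 kcal


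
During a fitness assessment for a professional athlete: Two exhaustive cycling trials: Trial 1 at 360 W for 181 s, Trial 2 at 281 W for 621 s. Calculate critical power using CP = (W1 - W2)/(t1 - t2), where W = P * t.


W1 = 360 * 181 = 65160 J
W2 = 281 * 621 = 174501 J
CP = (65160 - 174501) / (181 - 621)
= -109341 / -440
= 248.5 W

248.5 W


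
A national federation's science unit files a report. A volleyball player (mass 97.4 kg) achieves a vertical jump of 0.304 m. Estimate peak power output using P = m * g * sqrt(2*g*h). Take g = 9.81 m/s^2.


2 * g * h = 2 * 9.81 * 0.304 = 5.96448
sqrt(5.96448) = 2.442228 m/s
P = 97.4 * 9.81 * 2.442228 = 2333.53 W

2333.53 W


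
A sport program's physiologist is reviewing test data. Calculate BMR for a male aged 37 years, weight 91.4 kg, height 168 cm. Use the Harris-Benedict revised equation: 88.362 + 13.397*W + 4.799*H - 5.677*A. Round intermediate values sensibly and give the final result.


Substituting values:
W term = 13.397 * 91.4 = 1224.4858
H term = 4.799 * 168 = 806.232
A term = 5.677 * 37 = 210.049
BMR = 1909.03 kcal/day

1909.03 kcal/day


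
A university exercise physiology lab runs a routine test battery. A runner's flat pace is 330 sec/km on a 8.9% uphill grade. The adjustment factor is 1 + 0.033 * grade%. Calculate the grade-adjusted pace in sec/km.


Factor = 1 + 0.033 * 8.9 = 1.2937
Adjusted pace = 330 * 1.2937
= 426.92 sec/km

426.92 s/km


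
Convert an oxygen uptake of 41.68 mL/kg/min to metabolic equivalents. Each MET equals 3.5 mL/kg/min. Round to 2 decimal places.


One MET = 3.5 mL/kg/min
Number of METs = 41.68 / 3.5
= 11.91 METs

11.91 METs


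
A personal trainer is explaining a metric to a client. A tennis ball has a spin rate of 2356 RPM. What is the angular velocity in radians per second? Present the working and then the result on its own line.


Convert RPM to rad/s: multiply by 2*pi and divide by 60
omega = 2356 * 2 * pi / 60
= 246.72 rad/s

246.72 rad/s


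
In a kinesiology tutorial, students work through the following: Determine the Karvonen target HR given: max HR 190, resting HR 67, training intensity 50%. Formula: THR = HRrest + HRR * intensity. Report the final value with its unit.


HRR = HRmax - HRrest = 190 - 67 = 123
THR = 67 + 123 * 0.5
= 128.5 bpm

128.5 bpm


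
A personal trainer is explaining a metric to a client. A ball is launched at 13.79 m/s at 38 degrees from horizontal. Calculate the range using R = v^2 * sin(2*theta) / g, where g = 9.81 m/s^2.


sin(2 * 38) = sin(76) = 0.970296
v^2 = 13.79^2 = 190.1641
R = 190.1641 * 0.970296 / 9.81
= 18.809 m

18.809 m


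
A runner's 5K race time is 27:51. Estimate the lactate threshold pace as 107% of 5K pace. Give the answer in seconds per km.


Total race time = 27*60 + 51 = 1671 seconds
5K pace = 1671 / 5 = 334.2 sec/km
LT pace = 334.2 * 1.07 = 357.59 sec/km

357.59 s/km


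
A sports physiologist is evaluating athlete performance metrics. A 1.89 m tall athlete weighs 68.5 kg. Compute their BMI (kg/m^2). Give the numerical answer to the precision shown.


height^2 = 3.5721 m^2
BMI = 68.5 / 3.5721 = 19.18 kg/m^2

19.18 kg/m^2


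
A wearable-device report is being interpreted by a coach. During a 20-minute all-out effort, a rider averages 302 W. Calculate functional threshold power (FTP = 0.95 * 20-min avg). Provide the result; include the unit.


FTP = 0.95 * 302
= 286.9 W

286.9 W


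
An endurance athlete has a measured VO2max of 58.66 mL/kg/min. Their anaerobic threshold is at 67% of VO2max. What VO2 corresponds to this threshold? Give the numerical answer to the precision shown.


Anaerobic threshold VO2 = VO2max * 67%
= 58.66 * 0.67
= 39.3 mL/kg/min

39.3 mL/kg/min


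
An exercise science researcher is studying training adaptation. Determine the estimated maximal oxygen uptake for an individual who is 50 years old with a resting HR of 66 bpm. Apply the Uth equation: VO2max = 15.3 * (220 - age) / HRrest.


HRmax = 220 - 50 = 170
VO2max = 15.3 * (170 / 66)
= 15.3 * 2.5758
= 39.41 mL/kg/min

39.41 mL/kg/min


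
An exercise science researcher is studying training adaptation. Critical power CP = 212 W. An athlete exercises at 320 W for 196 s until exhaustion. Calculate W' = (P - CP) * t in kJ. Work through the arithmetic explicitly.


P - CP = 320 - 212 = 108 W
W' = 108 * 196 = 21168 J
= 21168 / 1000 = 21.168 kJ

21.168 kJ


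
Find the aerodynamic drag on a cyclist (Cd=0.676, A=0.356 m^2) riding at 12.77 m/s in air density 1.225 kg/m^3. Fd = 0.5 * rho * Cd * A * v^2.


Fd = 0.5 * 1.225 * 0.676 * 0.356 * 12.77^2
= 0.5 * 1.225 * 0.676 * 0.356 * 163.0729
= 24.037 N

24.037 N


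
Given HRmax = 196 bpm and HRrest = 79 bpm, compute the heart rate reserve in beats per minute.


Heart rate reserve = maximum HR minus resting HR
HRR = 196 - 79 = 117 bpm

117 bpm


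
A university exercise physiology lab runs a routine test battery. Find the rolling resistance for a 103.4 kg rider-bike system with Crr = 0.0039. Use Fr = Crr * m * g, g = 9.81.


m * g = 103.4 * 9.81 = 1014.354 N
Fr = 0.0039 * 1014.354 = 3.956 N

3.956 N


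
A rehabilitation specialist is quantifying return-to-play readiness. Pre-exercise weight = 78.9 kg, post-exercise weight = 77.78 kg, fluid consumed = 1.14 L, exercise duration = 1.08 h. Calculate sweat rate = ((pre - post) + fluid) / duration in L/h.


Weight loss = 78.9 - 77.78 = 1.12 kg (approx L)
Total sweat = 1.12 + 1.14 = 2.26 L
Sweat rate = 2.26 / 1.08 = 2.093 L/h

2.093 L/h


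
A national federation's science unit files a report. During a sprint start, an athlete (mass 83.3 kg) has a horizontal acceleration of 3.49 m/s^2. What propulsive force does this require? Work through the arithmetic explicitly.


Propulsive force = mass * acceleration
= 83.3 kg * 3.49 m/s^2
= 290.72 N

290.72 N


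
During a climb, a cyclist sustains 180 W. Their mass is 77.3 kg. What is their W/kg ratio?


Power-to-weight = 180 W / 77.3 kg
= 2.329 W/kg

2.329 W/kg


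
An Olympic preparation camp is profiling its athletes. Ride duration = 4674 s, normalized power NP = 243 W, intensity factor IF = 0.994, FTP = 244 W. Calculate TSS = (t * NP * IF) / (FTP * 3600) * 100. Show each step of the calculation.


Numerator = 4674 * 243 * 0.994 = 1128967.308
Denominator = 244 * 3600 = 878400
TSS = 1128967.308 / 878400 * 100
= 128.53

128.53 TSS


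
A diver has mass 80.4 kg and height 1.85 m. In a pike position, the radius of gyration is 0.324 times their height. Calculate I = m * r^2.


r = 0.324 * 1.85 = 0.5994 m
I = m * r^2 = 80.4 * 0.35928 = 28.886 kg*m^2

28.886 kg*m^2


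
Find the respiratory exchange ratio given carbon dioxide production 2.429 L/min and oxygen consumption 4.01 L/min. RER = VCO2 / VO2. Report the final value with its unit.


VCO2 = 2.429 L/min
VO2 = 4.01 L/min
RER = 2.429 / 4.01 = 0.6057

0.6057


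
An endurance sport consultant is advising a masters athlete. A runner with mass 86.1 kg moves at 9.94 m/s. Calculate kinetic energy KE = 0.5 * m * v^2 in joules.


v^2 = 9.94^2 = 98.8036
KE = 0.5 * 86.1 * 98.8036
= 4253.49 J

4253.49 J


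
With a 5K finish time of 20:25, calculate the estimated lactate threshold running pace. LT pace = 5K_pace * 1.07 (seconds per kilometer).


Race duration = 1225 s for 5 km
Average pace = 1225 / 5 = 245.0 s/km
LT pace = 245.0 * 1.07
= 262.15 s/km

262.15 s/km


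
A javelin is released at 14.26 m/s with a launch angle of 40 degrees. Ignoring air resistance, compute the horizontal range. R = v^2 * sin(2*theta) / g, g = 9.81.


Launch speed squared = 203.3476
sin(2 * 40 deg) = 0.984808
Range = 203.3476 * 0.984808 / 9.81
= 20.414 m

20.414 m


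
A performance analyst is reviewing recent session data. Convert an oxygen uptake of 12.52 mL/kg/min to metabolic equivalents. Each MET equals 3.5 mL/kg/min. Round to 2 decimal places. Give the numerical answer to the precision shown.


One MET = 3.5 mL/kg/min
Number of METs = 12.52 / 3.5
= 3.58 METs

3.58 METs


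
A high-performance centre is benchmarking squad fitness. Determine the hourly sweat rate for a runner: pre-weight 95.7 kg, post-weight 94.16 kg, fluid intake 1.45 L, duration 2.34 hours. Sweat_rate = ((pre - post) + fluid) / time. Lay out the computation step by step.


Mass lost = 95.7 - 94.16 = 1.54 kg
Add fluid consumed: 1.54 + 1.45 = 2.99 L total sweat
Sweat rate = 2.99 / 2.34 = 1.278 L/h

1.278 L/h


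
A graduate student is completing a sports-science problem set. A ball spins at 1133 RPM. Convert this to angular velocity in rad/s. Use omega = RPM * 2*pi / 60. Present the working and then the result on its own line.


omega = 1133 * 2 * pi / 60
= 1133 * 6.28318531 / 60
= 7118.849 / 60
= 118.647 rad/s

118.647 rad/s


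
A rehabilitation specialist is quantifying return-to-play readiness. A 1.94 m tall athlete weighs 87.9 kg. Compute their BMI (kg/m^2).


height^2 = 3.7636 m^2
BMI = 87.9 / 3.7636 = 23.36 kg/m^2

23.36 kg/m^2


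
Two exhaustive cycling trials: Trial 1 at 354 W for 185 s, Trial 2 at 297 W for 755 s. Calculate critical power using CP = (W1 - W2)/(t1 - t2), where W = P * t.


W1 = 354 * 185 = 65490 J
W2 = 297 * 755 = 224235 J
CP = (65490 - 224235) / (185 - 755)
= -158745 / -570
= 278.5 W

278.5 W


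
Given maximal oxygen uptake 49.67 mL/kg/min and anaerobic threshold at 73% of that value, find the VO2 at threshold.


Percentage as decimal = 0.73
VO2 at AT = 49.67 * 0.73 = 36.26 mL/kg/min

36.26 mL/kg/min


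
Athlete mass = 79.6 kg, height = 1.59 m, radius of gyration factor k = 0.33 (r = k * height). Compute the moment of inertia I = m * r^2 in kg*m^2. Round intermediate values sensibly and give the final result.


r = k * height = 0.33 * 1.59 = 0.5247 m
r^2 = 0.5247^2 = 0.27531
I = 79.6 * 0.27531 = 21.915 kg*m^2

21.915 kg*m^2


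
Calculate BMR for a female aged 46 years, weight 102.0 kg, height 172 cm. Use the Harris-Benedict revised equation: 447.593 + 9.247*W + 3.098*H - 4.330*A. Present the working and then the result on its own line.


Substituting values:
W term = 9.247 * 102.0 = 943.194
H term = 3.098 * 172 = 532.856
A term = 4.330 * 46 = 199.18
BMR = 1724.46 kcal/day

1724.46 kcal/day


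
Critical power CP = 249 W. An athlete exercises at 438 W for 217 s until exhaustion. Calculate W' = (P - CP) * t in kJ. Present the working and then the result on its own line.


P - CP = 438 - 249 = 189 W
W' = 189 * 217 = 41013 J
= 41013 / 1000 = 41.013 kJ

41.013 kJ


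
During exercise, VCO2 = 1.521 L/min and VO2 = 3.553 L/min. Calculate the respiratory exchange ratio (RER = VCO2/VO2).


RER = VCO2 / VO2
= 1.521 / 3.553
= 0.4281

0.4281


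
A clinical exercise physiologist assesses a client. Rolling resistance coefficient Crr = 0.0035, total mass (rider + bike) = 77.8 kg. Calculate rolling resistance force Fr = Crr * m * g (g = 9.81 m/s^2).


Fr = Crr * m * g
= 0.0035 * 77.8 * 9.81
= 2.671 N

2.671 N


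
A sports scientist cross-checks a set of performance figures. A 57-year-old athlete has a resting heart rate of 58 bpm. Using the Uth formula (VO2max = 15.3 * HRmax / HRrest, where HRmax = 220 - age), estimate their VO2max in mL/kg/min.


HRmax = 220 - 57 = 163 bpm
Ratio = HRmax / HRrest = 163 / 58 = 2.8103
VO2max = 15.3 * 2.8103 = 43.0 mL/kg/min

43.0 mL/kg/min


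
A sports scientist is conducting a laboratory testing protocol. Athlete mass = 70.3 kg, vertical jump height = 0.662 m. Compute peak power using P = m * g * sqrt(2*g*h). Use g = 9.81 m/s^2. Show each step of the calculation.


sqrt(2 * 9.81 * 0.662) = sqrt(12.98844) = 3.603948 m/s
P = 70.3 * 9.81 * 3.603948
= 2485.44 W

2485.44 W


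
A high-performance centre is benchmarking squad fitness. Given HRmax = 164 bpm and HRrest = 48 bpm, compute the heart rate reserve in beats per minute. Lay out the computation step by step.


Heart rate reserve = maximum HR minus resting HR
HRR = 164 - 48 = 116 bpm

116 bpm


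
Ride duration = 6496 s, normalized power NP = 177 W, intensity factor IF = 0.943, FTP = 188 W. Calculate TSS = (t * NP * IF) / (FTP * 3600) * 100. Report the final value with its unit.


Numerator = 6496 * 177 * 0.943 = 1084253.856
Denominator = 188 * 3600 = 676800
TSS = 1084253.856 / 676800 * 100
= 160.2

160.2 TSS


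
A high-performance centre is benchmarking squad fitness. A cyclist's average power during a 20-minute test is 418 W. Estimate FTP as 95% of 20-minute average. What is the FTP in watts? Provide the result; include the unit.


FTP = 20-min power * 0.95
= 418 * 0.95
= 397.1 W

397.1 W


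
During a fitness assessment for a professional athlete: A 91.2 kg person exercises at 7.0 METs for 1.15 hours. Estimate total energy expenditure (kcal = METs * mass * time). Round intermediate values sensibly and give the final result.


Energy = METs * mass(kg) * time(h)
= 7.0 * 91.2 * 1.15
= 734.16 kcal

734.16 kcal


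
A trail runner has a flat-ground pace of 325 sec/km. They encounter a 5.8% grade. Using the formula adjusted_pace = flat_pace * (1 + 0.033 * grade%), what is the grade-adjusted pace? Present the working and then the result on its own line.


Grade factor = 1 + 0.033 * 5.8 = 1.1914
Adjusted = 325 * 1.1914 = 387.21 sec/km

387.21 s/km


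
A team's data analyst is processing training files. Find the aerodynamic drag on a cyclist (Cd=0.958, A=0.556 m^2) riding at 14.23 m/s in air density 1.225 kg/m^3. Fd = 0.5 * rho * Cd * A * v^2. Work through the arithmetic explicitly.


Fd = 0.5 * 1.225 * 0.958 * 0.556 * 14.23^2
= 0.5 * 1.225 * 0.958 * 0.556 * 202.4929
= 66.063 N

66.063 N


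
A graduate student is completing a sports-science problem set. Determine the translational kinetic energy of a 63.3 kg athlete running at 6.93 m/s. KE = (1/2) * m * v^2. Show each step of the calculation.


KE = 0.5 * m * v^2
= 0.5 * 63.3 * 6.93^2
= 0.5 * 63.3 * 48.0249
= 1519.99 J

1519.99 J


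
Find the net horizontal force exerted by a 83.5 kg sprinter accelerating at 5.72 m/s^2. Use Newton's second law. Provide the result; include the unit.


Newton's second law: F = m * a
F = 83.5 * 5.72 = 477.62 N

477.62 N


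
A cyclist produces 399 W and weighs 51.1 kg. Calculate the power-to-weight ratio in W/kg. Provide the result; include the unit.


P/W = power / mass
= 399 / 51.1
= 7.808 W/kg

7.808 W/kg


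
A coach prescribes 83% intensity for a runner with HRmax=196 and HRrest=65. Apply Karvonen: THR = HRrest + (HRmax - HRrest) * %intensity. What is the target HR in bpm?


Heart rate reserve = 196 - 65 = 131
Intensity fraction = 83 / 100 = 0.83
THR = 65 + 131 * 0.83 = 173.73 bpm

173.73 bpm


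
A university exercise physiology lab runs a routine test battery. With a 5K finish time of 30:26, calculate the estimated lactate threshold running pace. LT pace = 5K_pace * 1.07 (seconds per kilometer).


Race duration = 1826 s for 5 km
Average pace = 1826 / 5 = 365.2 s/km
LT pace = 365.2 * 1.07
= 390.76 s/km

390.76 s/km


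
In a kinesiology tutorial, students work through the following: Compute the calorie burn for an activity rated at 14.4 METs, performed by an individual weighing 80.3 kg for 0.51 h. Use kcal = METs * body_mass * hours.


Product of METs and mass = 14.4 * 80.3 = 1156.32
Total kcal = 1156.32 * 0.51 = 589.72 kcal

589.72 kcal


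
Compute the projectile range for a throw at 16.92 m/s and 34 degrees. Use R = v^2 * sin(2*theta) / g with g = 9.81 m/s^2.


Two times the angle = 68 degrees
sin(68) = 0.927184
R = 286.2864 * 0.927184 / 9.81 = 27.058 m

27.058 m


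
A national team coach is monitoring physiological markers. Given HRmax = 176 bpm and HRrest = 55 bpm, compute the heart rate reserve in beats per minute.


Heart rate reserve = maximum HR minus resting HR
HRR = 176 - 55 = 121 bpm

121 bpm


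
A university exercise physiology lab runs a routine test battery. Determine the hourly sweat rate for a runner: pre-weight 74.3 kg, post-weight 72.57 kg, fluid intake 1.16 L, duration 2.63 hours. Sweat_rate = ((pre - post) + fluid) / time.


Mass lost = 74.3 - 72.57 = 1.73 kg
Add fluid consumed: 1.73 + 1.16 = 2.89 L total sweat
Sweat rate = 2.89 / 2.63 = 1.099 L/h

1.099 L/h


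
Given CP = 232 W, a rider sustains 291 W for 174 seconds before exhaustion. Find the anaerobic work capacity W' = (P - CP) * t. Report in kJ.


Excess power = 291 - 232 = 59 W
Work above CP = 59 * 174 = 10266 J
W' = 10.266 kJ

10.266 kJ


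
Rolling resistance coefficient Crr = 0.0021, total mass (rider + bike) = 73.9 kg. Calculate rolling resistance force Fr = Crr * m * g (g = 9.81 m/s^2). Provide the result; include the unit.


Fr = Crr * m * g
= 0.0021 * 73.9 * 9.81
= 1.522 N

1.522 N


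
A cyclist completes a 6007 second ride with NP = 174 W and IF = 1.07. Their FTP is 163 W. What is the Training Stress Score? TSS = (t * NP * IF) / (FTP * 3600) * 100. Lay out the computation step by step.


t * NP * IF = 6007 * 174 * 1.07 = 1118383.26
FTP * 3600 = 586800
TSS = (1118383.26 / 586800) * 100 = 190.59

190.59 TSS


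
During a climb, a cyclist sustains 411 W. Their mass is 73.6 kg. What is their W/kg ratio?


Power-to-weight = 411 W / 73.6 kg
= 5.584 W/kg

5.584 W/kg


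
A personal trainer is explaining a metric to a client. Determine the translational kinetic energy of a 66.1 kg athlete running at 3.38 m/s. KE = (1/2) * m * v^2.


KE = 0.5 * m * v^2
= 0.5 * 66.1 * 3.38^2
= 0.5 * 66.1 * 11.4244
= 377.58 J

377.58 J


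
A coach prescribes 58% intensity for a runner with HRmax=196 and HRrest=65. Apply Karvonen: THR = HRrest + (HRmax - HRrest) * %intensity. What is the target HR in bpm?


Heart rate reserve = 196 - 65 = 131
Intensity fraction = 58 / 100 = 0.58
THR = 65 + 131 * 0.58 = 140.98 bpm

140.98 bpm


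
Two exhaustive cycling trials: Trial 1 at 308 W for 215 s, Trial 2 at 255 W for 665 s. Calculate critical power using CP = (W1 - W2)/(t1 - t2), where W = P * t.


W1 = 308 * 215 = 66220 J
W2 = 255 * 665 = 169575 J
CP = (66220 - 169575) / (215 - 665)
= -103355 / -450
= 229.68 W

229.68 W


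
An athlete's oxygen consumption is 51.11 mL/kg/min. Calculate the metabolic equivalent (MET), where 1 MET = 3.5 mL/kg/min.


MET = VO2 / 3.5
= 51.11 / 3.5
= 14.6 METs

14.6 METs


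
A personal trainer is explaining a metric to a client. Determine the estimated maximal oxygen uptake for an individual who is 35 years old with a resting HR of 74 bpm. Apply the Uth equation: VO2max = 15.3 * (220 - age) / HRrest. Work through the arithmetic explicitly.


HRmax = 220 - 35 = 185
VO2max = 15.3 * (185 / 74)
= 15.3 * 2.5
= 38.25 mL/kg/min

38.25 mL/kg/min


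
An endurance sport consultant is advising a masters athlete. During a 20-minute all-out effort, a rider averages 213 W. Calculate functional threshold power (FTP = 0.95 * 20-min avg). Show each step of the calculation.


FTP = 0.95 * 213
= 202.35 W

202.35 W


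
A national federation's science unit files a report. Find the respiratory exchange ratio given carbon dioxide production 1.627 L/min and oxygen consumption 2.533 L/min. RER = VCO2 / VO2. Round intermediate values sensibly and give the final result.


VCO2 = 1.627 L/min
VO2 = 2.533 L/min
RER = 1.627 / 2.533 = 0.6423

0.6423


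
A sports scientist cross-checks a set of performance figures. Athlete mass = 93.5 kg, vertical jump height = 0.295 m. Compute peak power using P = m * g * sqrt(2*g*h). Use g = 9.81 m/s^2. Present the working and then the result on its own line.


sqrt(2 * 9.81 * 0.295) = sqrt(5.7879) = 2.405805 m/s
P = 93.5 * 9.81 * 2.405805
= 2206.69 W

2206.69 W


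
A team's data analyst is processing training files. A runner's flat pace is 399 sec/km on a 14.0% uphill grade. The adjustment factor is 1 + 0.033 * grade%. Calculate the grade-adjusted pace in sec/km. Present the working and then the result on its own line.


Factor = 1 + 0.033 * 14.0 = 1.462
Adjusted pace = 399 * 1.462
= 583.34 sec/km

583.34 s/km


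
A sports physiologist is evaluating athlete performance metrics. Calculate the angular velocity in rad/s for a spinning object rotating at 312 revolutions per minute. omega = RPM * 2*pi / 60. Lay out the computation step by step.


omega = RPM * 2*pi / 60
= 312 * 6.28318531 / 60
= 32.673 rad/s

32.673 rad/s


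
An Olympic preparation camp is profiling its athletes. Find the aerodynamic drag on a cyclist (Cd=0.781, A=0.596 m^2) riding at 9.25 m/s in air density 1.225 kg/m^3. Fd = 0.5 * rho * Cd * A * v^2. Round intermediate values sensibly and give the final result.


Fd = 0.5 * 1.225 * 0.781 * 0.596 * 9.25^2
= 0.5 * 1.225 * 0.781 * 0.596 * 85.5625
= 24.394 N

24.394 N


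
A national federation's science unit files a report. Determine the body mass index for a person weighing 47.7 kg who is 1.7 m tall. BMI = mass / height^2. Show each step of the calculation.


BMI = mass / height^2
= 47.7 / 1.7^2
= 47.7 / 2.89
= 16.51 kg/m^2

16.51 kg/m^2


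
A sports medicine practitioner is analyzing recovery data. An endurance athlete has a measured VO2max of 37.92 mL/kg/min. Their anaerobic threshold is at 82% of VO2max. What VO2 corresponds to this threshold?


Anaerobic threshold VO2 = VO2max * 82%
= 37.92 * 0.82
= 31.09 mL/kg/min

31.09 mL/kg/min


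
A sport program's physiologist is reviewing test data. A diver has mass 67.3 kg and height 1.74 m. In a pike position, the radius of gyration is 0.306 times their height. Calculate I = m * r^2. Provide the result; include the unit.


r = 0.306 * 1.74 = 0.53244 m
I = m * r^2 = 67.3 * 0.283492 = 19.079 kg*m^2

19.079 kg*m^2


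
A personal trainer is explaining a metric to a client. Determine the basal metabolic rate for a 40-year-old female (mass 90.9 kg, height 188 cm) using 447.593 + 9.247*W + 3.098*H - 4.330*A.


BMR = 447.593 + 9.247*90.9 + 3.098*188 - 4.330*40
= 1697.37 kcal/day

1697.37 kcal/day


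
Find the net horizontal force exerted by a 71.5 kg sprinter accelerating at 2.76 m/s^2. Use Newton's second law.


Newton's second law: F = m * a
F = 71.5 * 2.76 = 197.34 N

197.34 N


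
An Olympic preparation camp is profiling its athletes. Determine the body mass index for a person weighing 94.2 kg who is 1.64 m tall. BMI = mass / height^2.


BMI = mass / height^2
= 94.2 / 1.64^2
= 94.2 / 2.6896
= 35.02 kg/m^2

35.02 kg/m^2


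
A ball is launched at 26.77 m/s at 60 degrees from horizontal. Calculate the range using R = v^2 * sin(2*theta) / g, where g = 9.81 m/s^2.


sin(2 * 60) = sin(120) = 0.866025
v^2 = 26.77^2 = 716.6329
R = 716.6329 * 0.866025 / 9.81
= 63.264 m

63.264 m


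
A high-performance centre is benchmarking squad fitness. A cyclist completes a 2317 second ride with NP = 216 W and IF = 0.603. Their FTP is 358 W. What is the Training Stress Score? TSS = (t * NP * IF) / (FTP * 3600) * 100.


t * NP * IF = 2317 * 216 * 0.603 = 301784.616
FTP * 3600 = 1288800
TSS = (301784.616 / 1288800) * 100 = 23.42

23.42 TSS


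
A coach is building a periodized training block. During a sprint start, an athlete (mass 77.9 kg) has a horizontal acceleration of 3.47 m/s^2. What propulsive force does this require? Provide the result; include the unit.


Propulsive force = mass * acceleration
= 77.9 kg * 3.47 m/s^2
= 270.31 N

270.31 N


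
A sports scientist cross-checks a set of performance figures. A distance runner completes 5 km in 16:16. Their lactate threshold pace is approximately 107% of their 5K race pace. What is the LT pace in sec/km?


Convert to seconds: 16 min 16 s = 976 s
Pace per km = 976 / 5 = 195.2 s/km
LT pace = 195.2 * 1.07 = 208.86 s/km

208.86 s/km


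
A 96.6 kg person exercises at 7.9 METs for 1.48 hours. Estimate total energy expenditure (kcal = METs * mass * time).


Energy = METs * mass(kg) * time(h)
= 7.9 * 96.6 * 1.48
= 1129.45 kcal

1129.45 kcal


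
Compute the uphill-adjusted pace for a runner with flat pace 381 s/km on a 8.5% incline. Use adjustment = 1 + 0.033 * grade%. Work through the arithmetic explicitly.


Adjustment factor = 1 + 0.033 * 8.5 = 1.2805
Grade-adjusted pace = 381 * 1.2805 = 487.87 s/km

487.87 s/km


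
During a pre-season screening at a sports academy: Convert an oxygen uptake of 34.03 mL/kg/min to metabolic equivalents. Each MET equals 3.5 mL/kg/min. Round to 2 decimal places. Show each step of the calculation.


One MET = 3.5 mL/kg/min
Number of METs = 34.03 / 3.5
= 9.72 METs

9.72 METs


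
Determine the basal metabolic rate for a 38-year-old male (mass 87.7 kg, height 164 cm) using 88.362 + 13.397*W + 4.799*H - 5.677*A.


BMR = 88.362 + 13.397*87.7 + 4.799*164 - 5.677*38
= 1834.59 kcal/day

1834.59 kcal/day


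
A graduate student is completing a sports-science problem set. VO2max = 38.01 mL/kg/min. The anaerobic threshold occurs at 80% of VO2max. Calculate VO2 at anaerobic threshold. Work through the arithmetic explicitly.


AT fraction = 80 / 100 = 0.8
AT VO2 = 38.01 * 0.8
= 30.41 mL/kg/min

30.41 mL/kg/min


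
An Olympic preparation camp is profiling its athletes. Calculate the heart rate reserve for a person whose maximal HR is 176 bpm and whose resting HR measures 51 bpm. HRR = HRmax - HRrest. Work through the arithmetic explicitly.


HRmax = 176 bpm
HRrest = 51 bpm
HRR = 176 - 51 = 125 bpm

125 bpm


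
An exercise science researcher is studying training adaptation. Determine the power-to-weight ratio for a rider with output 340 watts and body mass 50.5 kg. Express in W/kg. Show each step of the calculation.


P/W = 340 / 50.5 = 6.733 W/kg

6.733 W/kg


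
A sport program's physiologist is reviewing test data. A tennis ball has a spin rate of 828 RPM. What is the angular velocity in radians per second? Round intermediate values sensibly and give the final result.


Convert RPM to rad/s: multiply by 2*pi and divide by 60
omega = 828 * 2 * pi / 60
= 86.708 rad/s

86.708 rad/s


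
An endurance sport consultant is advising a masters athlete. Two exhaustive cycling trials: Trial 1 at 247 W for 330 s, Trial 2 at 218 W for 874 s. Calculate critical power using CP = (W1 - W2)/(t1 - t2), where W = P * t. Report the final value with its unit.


W1 = 247 * 330 = 81510 J
W2 = 218 * 874 = 190532 J
CP = (81510 - 190532) / (330 - 874)
= -109022 / -544
= 200.41 W

200.41 W


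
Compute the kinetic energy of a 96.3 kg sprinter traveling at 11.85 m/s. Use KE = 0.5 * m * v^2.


Velocity squared = 140.4225
KE = 0.5 * 96.3 * 140.4225 = 6761.34 J

6761.34 J


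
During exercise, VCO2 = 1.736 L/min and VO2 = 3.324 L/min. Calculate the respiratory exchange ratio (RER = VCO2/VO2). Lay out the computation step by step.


RER = VCO2 / VO2
= 1.736 / 3.324
= 0.5223

0.5223


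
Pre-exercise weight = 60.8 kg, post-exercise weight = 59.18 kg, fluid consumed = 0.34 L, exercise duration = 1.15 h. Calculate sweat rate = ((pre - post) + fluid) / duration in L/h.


Weight loss = 60.8 - 59.18 = 1.62 kg (approx L)
Total sweat = 1.62 + 0.34 = 1.96 L
Sweat rate = 1.96 / 1.15 = 1.704 L/h

1.704 L/h


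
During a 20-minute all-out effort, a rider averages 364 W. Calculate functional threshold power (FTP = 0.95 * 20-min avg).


FTP = 0.95 * 364
= 345.8 W

345.8 W


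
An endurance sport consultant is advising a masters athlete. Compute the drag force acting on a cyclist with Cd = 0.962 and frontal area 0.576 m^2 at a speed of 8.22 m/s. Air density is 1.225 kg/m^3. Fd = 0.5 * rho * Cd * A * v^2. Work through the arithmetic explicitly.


Step 1: v^2 = 67.5684
Step 2: Fd = 0.5 * 1.225 * 0.962 * 0.576 * 67.5684
= 22.932 N

22.932 N


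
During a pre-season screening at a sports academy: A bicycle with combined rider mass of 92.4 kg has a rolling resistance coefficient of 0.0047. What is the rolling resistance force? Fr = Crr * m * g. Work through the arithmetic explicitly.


Fr = 0.0047 * 92.4 * 9.81
= 0.43428 * 9.81
= 4.26 N

4.26 N


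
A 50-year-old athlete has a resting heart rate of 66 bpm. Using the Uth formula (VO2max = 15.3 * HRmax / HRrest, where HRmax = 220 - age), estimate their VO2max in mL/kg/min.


HRmax = 220 - 50 = 170 bpm
Ratio = HRmax / HRrest = 170 / 66 = 2.5758
VO2max = 15.3 * 2.5758 = 39.41 mL/kg/min

39.41 mL/kg/min


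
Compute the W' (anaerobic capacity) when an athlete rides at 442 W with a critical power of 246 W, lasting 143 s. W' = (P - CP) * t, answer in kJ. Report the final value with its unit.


Above-CP power = 196 W
Duration = 143 s
W' = 196 * 143 = 28028 J
Convert: 28028 / 1000 = 28.028 kJ

28.028 kJ


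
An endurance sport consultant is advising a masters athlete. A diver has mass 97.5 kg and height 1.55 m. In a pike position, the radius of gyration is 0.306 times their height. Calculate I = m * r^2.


r = 0.306 * 1.55 = 0.4743 m
I = m * r^2 = 97.5 * 0.22496 = 21.934 kg*m^2

21.934 kg*m^2


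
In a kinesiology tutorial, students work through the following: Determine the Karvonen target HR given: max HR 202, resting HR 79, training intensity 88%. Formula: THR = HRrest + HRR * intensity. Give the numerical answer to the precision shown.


HRR = HRmax - HRrest = 202 - 79 = 123
THR = 79 + 123 * 0.88
= 187.24 bpm

187.24 bpm


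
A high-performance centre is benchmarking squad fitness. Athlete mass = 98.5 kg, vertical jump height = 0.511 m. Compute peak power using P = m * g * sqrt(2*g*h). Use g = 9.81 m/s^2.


sqrt(2 * 9.81 * 0.511) = sqrt(10.02582) = 3.166358 m/s
P = 98.5 * 9.81 * 3.166358
= 3059.6 W

3059.6 W


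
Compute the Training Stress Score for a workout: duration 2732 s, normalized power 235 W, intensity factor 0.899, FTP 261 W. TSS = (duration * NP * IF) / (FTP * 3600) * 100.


Product = 2732 * 235 * 0.899 = 577175.98
Base = 261 * 3600 = 939600
TSS = 577175.98 / 939600 * 100 = 61.43

61.43 TSS


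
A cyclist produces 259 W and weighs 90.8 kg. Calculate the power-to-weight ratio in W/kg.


P/W = power / mass
= 259 / 90.8
= 2.852 W/kg

2.852 W/kg


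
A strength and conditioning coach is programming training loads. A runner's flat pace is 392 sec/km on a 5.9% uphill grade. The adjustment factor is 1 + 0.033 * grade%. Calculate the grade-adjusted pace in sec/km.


Factor = 1 + 0.033 * 5.9 = 1.1947
Adjusted pace = 392 * 1.1947
= 468.32 sec/km

468.32 s/km


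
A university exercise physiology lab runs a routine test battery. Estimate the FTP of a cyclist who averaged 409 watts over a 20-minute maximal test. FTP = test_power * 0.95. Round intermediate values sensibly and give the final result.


FTP = 409 * 0.95 = 388.55 W

388.55 W


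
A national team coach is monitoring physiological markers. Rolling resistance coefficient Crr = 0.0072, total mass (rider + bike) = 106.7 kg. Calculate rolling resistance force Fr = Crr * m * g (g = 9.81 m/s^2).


Fr = Crr * m * g
= 0.0072 * 106.7 * 9.81
= 7.536 N

7.536 N


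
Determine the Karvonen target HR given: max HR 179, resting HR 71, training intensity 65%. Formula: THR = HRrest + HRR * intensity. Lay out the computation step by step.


HRR = HRmax - HRrest = 179 - 71 = 108
THR = 71 + 108 * 0.65
= 141.2 bpm

141.2 bpm


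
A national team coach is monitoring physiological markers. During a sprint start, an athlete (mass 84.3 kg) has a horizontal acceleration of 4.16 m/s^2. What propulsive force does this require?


Propulsive force = mass * acceleration
= 84.3 kg * 4.16 m/s^2
= 350.69 N

350.69 N


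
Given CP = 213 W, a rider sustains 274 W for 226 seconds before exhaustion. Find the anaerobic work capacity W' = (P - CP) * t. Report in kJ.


Excess power = 274 - 213 = 61 W
Work above CP = 61 * 226 = 13786 J
W' = 13.786 kJ

13.786 kJ


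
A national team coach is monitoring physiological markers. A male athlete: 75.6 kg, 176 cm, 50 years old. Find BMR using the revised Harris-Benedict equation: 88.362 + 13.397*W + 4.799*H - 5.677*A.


Intercept = 88.362
Weight contribution = 13.397 * 75.6 = 1012.8132
Height contribution = 4.799 * 176 = 844.624
Age contribution = 5.677 * 50 = 283.85
BMR = 88.362 + 1012.8132 + 844.624 - 283.85
= 1661.95 kcal/day

1661.95 kcal/day


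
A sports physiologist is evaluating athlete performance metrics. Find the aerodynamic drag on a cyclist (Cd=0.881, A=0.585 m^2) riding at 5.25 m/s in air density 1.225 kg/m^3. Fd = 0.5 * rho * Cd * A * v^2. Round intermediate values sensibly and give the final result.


Fd = 0.5 * 1.225 * 0.881 * 0.585 * 5.25^2
= 0.5 * 1.225 * 0.881 * 0.585 * 27.5625
= 8.701 N

8.701 N


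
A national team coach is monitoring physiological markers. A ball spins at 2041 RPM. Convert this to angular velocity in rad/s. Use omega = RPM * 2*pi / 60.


omega = 2041 * 2 * pi / 60
= 2041 * 6.28318531 / 60
= 12823.981 / 60
= 213.733 rad/s

213.733 rad/s


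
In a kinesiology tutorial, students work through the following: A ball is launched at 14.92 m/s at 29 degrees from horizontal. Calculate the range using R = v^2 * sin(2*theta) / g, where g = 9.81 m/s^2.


sin(2 * 29) = sin(58) = 0.848048
v^2 = 14.92^2 = 222.6064
R = 222.6064 * 0.848048 / 9.81
= 19.244 m

19.244 m


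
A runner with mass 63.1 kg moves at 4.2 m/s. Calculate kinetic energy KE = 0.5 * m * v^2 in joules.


v^2 = 4.2^2 = 17.64
KE = 0.5 * 63.1 * 17.64
= 556.54 J

556.54 J


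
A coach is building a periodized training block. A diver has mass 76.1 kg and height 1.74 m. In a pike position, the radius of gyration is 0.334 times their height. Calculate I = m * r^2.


r = 0.334 * 1.74 = 0.58116 m
I = m * r^2 = 76.1 * 0.337747 = 25.703 kg*m^2

25.703 kg*m^2


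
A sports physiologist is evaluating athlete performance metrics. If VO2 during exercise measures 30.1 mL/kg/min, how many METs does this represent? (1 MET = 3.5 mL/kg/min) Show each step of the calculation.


METs = VO2 / 3.5 = 30.1 / 3.5 = 8.6

8.6 METs


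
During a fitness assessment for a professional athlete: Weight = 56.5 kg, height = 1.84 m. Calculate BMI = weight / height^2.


height^2 = 1.84^2 = 3.3856
BMI = 56.5 / 3.3856 = 16.69 kg/m^2

16.69 kg/m^2


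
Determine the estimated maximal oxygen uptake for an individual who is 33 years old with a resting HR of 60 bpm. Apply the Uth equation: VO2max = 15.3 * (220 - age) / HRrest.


HRmax = 220 - 33 = 187
VO2max = 15.3 * (187 / 60)
= 15.3 * 3.1167
= 47.69 mL/kg/min

47.69 mL/kg/min


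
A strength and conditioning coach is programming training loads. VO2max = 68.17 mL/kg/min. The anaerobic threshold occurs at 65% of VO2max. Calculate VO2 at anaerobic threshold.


AT fraction = 65 / 100 = 0.65
AT VO2 = 68.17 * 0.65
= 44.31 mL/kg/min

44.31 mL/kg/min


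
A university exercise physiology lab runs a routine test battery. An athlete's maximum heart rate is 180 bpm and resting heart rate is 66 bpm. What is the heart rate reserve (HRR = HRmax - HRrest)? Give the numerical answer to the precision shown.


HRR = HRmax - HRrest
= 180 - 66
= 114 bpm

114 bpm


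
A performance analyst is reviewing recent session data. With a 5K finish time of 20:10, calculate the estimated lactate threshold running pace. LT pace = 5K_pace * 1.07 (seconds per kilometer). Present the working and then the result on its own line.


Race duration = 1210 s for 5 km
Average pace = 1210 / 5 = 242.0 s/km
LT pace = 242.0 * 1.07
= 258.94 s/km

258.94 s/km
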